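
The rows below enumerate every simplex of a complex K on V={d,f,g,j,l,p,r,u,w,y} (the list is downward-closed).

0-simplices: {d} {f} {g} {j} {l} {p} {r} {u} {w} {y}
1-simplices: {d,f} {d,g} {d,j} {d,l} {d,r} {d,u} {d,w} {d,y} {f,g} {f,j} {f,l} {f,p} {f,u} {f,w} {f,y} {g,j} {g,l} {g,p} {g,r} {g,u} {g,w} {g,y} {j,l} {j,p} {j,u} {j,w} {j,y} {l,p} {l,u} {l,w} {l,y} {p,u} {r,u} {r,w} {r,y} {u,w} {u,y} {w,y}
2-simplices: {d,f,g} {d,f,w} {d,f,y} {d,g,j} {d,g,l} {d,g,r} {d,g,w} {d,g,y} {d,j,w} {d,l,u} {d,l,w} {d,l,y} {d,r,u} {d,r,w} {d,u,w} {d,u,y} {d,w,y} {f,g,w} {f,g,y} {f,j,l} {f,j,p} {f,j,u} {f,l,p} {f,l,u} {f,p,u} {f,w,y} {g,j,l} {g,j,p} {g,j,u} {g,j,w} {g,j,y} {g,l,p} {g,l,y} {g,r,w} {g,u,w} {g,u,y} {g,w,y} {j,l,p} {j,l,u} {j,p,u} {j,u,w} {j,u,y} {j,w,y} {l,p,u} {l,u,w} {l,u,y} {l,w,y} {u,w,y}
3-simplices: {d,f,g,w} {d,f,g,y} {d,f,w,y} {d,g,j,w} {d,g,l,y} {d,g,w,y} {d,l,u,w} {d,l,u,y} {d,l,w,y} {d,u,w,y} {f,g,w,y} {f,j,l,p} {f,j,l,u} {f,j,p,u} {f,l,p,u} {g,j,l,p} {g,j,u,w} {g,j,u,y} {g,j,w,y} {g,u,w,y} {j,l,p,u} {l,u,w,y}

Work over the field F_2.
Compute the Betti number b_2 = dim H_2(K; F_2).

n_0=10 n_1=38 n_2=48 n_3=22  [Z2]
∂1: piv[df,dg,dj,dl,dr,du,dw,dy,fp] rk=9  ker:fg,fj,fl,fu,fw,fy,gj,gl,gp,gr,gu,gw,gy,jl,jp,ju,jw,jy,lp,lu,lw,ly,pu,ru,rw,ry,uw,uy,wy
∂2: piv[dfg,dfw,dfy,dgj,dgl,dgr,dgw,dgy,djw,dlu,dlw,dly,dru,drw,duw,duy,dwy,fjl,fjp,fju,flp,flu,fpu,gjl,gjp,gju,gjy] rk=27  ker:fgw,fgy,fwy,gjw,glp,gly,grw,guw,guy,gwy,jlp,jlu,jpu,juw,juy,jwy,lpu,luw,luy,lwy,uwy
∂3: piv[dfgw,dfgy,dfwy,dgjw,dgly,dgwy,dluw,dluy,dlwy,duwy,fjlp,fjlu,fjpu,flpu,gjlp,gjuw,gjuy,gjwy,guwy] rk=19  ker:fgwy,jlpu,luwy
b_2=(48−27)−19=2

b_2=2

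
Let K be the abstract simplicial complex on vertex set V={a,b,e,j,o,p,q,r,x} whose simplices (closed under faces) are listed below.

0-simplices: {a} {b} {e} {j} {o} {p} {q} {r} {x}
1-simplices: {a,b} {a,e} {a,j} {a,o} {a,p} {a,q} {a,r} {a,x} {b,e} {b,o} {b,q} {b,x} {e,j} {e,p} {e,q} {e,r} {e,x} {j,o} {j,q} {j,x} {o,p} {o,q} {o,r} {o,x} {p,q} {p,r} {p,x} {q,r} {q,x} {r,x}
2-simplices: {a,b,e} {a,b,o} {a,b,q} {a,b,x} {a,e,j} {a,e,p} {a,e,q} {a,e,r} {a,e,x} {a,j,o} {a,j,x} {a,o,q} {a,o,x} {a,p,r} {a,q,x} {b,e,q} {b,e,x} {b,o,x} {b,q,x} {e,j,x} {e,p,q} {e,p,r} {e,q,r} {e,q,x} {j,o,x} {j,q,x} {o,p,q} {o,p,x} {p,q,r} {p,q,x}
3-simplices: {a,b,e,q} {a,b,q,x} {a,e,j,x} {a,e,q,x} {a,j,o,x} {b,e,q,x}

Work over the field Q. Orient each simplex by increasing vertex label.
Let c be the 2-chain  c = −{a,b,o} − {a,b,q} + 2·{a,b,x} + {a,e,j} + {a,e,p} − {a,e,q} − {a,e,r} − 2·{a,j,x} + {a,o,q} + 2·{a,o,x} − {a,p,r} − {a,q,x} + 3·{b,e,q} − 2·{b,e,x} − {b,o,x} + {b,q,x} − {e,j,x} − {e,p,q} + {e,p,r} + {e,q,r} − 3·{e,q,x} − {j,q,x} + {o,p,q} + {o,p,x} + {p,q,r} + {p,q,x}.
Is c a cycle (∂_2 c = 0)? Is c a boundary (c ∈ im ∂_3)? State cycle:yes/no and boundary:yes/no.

n_0=9 n_1=30 n_2=30 n_3=6  [Q]
∂1: piv[ab,ae,aj,ao,ap,aq,ar,ax] rk=8  ker:be,bo,bq,bx,ej,ep,eq,er,ex,jo,jq,jx,op,oq,or,ox,pq,pr,px,qr,qx,rx
∂2: piv[abe,abo,abq,abx,aej,aep,aeq,aer,aex,ajo,ajx,aoq,aox,apr,aqx,epq,eqr,jqx,opq,opx] rk=20  ker:beq,bex,box,bqx,ejx,epr,eqx,jox,pqr,pqx
∂3: piv[abeq,abqx,aejx,aeqx,ajox,beqx] rk=6
∂2c = −3·{a,j} + 4·{a,o} − 2·{a,p} + 2·{a,r} − {a,x} + {b,e} − 2·{b,o} − 3·{b,q} + 4·{b,x} + {e,p} + {e,q} − 3·{e,r} + 2·{e,x} − {j,q} − 2·{j,x} + 2·{o,p} + 2·{p,q} − {p,r} + 2·{q,r} − 3·{q,x}

cycle:no boundary:no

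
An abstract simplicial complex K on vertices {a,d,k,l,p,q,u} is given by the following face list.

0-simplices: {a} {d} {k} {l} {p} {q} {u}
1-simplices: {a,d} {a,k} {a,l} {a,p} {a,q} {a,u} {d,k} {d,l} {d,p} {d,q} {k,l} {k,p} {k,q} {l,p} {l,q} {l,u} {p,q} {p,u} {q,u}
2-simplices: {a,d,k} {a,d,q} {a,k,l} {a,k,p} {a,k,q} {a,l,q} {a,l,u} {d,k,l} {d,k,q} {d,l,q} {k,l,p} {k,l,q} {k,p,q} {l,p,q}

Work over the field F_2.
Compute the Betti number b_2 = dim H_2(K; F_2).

n_0=7 n_1=19 n_2=14  [Z2]
∂1: piv[ad,ak,al,ap,aq,au] rk=6  ker:dk,dl,dp,dq,kl,kp,kq,lp,lq,lu,pq,pu,qu
∂2: piv[adk,adq,akl,akp,akq,alq,alu,dkl,klp,kpq] rk=10  ker:dkq,dlq,klq,lpq
b_2=(14−10)−0=4

b_2=4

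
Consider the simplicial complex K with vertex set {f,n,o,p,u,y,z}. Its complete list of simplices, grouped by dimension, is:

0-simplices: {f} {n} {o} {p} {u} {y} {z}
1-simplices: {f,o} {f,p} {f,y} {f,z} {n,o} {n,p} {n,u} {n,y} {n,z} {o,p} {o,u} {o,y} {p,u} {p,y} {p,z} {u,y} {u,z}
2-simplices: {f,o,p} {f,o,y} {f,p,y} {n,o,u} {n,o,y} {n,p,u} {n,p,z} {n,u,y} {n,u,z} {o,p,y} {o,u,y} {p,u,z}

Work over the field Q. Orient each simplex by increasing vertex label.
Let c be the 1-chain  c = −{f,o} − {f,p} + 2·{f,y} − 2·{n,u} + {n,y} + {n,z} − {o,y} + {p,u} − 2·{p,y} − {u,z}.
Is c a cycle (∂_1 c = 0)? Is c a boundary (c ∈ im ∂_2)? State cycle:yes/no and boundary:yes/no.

n_0=7 n_1=17 n_2=12  [Q]
∂1: piv[fo,fp,fy,fz,no,nu] rk=6  ker:np,ny,nz,op,ou,oy,pu,py,pz,uy,uz
∂2: piv[fop,foy,fpy,nou,noy,npu,npz,nuy,nuz] rk=9  ker:opy,ouy,puz
∂1c = 0
c vs im∂2: residual ≠ 0 ⇒ not boundary

cycle:yes boundary:no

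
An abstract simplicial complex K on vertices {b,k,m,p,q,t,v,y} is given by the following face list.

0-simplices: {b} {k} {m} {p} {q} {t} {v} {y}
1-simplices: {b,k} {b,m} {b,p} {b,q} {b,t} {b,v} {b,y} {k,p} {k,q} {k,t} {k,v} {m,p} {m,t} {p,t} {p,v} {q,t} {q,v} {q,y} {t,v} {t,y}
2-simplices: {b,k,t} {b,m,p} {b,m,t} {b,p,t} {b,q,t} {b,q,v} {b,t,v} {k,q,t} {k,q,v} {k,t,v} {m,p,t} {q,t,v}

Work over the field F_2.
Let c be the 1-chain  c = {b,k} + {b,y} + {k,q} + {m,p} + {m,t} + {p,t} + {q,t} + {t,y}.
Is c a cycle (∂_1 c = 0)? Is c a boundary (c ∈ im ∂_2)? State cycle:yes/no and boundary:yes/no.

n_0=8 n_1=20 n_2=12  [Z2]
∂1: piv[bk,bm,bp,bq,bt,bv,by] rk=7  ker:kp,kq,kt,kv,mp,mt,pt,pv,qt,qv,qy,tv,ty
∂2: piv[bkt,bmp,bmt,bpt,bqt,bqv,btv,kqt,kqv] rk=9  ker:ktv,mpt,qtv
∂1c = 0
c vs im∂2: residual ≠ 0 ⇒ not boundary

cycle:yes boundary:no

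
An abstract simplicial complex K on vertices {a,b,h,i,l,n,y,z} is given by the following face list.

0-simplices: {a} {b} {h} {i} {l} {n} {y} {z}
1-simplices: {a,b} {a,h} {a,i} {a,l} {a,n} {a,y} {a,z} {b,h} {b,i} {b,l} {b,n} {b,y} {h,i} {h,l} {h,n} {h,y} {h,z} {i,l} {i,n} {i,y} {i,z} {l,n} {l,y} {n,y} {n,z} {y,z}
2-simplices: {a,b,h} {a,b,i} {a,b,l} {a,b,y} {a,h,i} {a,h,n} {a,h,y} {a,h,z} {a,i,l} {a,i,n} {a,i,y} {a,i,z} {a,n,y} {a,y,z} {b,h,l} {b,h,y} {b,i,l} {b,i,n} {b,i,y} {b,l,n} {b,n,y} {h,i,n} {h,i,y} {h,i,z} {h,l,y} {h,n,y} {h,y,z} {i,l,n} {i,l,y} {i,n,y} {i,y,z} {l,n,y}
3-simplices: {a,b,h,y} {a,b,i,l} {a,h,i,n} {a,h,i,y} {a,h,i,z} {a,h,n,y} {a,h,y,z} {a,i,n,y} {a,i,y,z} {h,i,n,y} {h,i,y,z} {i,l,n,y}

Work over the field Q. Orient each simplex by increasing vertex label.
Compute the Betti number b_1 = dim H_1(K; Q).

b_1=1

n_0=8 n_1=26 n_2=32 n_3=12  [Q]
∂1: piv[ab,ah,ai,al,an,ay,az] rk=7  ker:bh,bi,bl,bn,by,hi,hl,hn,hy,hz,il,in,iy,iz,ln,ly,ny,nz,yz
∂2: piv[abh,abi,abl,aby,ahi,ahn,ahy,ahz,ail,ain,aiy,aiz,any,ayz,bhl,bin,bln,hly] rk=18  ker:bhy,bil,biy,bny,hin,hiy,hiz,hny,hyz,iln,ily,iny,iyz,lny
∂3: piv[abhy,abil,ahin,ahiy,ahiz,ahny,ahyz,ainy,aiyz,ilny] rk=10  ker:hiny,hiyz
b_1=(26−7)−18=1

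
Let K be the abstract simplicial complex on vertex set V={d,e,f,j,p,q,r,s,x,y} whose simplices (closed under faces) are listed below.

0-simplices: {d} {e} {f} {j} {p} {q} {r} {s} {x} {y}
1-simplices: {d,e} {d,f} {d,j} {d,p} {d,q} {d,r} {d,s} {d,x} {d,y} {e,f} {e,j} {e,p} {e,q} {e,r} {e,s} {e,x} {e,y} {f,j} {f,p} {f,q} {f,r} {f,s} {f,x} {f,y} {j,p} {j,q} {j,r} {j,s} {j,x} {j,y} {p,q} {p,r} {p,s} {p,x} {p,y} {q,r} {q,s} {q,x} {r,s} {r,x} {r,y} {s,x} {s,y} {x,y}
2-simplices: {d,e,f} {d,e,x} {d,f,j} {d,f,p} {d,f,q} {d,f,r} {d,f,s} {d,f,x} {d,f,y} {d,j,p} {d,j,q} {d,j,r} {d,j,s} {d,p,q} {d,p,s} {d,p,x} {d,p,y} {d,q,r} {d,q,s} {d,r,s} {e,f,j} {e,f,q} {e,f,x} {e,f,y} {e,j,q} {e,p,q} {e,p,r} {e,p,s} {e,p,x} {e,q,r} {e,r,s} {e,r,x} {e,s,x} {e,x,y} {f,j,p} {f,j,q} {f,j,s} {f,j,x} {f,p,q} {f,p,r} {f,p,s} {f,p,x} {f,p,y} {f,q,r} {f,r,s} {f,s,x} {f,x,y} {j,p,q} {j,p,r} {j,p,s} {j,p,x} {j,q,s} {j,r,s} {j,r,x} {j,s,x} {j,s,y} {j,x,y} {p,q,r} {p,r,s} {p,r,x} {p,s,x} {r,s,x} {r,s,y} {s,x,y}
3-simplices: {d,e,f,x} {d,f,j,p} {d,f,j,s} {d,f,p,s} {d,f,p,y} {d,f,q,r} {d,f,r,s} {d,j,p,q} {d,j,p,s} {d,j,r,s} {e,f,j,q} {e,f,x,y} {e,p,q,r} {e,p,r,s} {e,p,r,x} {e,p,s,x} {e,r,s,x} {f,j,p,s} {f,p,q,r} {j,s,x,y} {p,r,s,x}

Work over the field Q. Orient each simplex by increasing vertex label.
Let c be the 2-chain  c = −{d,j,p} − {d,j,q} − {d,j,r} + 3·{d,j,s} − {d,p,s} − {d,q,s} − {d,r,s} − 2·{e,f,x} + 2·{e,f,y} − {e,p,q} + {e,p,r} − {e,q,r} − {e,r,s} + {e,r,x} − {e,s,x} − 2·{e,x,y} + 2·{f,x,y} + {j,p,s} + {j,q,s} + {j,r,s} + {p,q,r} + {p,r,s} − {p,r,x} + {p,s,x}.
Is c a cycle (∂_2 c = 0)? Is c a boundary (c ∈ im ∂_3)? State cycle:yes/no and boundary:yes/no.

n_0=10 n_1=44 n_2=64 n_3=21  [Q]
∂1: piv[de,df,dj,dp,dq,dr,ds,dx,dy] rk=9  ker:ef,ej,ep,eq,er,es,ex,ey,fj,fp,fq,fr,fs,fx,fy,jp,jq,jr,js,jx,jy,pq,pr,ps,px,py,qr,qs,qx,rs,rx,ry,sx,sy,xy
∂2: piv[def,dex,dfj,dfp,dfq,dfr,dfs,dfx,dfy,djp,djq,djr,djs,dpq,dps,dpx,dpy,dqr,dqs,drs,efj,efq,efy,epq,epr,eps,eqr,erx,esx,exy,fjx,jsy,jxy,rsy] rk=34  ker:efx,ejq,epx,ers,fjp,fjq,fjs,fpq,fpr,fps,fpx,fpy,fqr,frs,fsx,fxy,jpq,jpr,jps,jpx,jqs,jrs,jrx,jsx,pqr,prs,prx,psx,rsx,sxy
∂3: piv[defx,dfjp,dfjs,dfps,dfpy,dfqr,dfrs,djpq,djps,djrs,efjq,efxy,epqr,eprs,eprx,epsx,ersx,fpqr,jsxy] rk=19  ker:fjps,prsx
∂2c = 0
c vs im∂3: residual ≠ 0 ⇒ not boundary

cycle:yes boundary:no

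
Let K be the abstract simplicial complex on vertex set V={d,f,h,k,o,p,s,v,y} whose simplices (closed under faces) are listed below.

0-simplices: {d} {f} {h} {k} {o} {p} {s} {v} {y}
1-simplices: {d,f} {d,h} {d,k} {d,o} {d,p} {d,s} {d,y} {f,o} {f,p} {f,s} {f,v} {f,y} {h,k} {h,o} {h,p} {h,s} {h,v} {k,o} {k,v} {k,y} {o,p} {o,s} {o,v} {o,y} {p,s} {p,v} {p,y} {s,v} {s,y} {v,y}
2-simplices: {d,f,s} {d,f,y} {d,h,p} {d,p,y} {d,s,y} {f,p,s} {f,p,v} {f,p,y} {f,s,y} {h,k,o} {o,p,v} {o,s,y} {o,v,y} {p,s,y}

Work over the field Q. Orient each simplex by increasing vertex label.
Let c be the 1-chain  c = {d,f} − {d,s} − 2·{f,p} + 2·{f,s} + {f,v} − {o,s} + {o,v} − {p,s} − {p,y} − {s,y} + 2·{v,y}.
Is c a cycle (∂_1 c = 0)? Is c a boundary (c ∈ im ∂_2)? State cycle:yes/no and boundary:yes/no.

cycle:yes boundary:no

n_0=9 n_1=30 n_2=14  [Q]
∂1: piv[df,dh,dk,do,dp,ds,dy,fv] rk=8  ker:fo,fp,fs,fy,hk,ho,hp,hs,hv,ko,kv,ky,op,os,ov,oy,ps,pv,py,sv,sy,vy
∂2: piv[dfs,dfy,dhp,dpy,dsy,fps,fpv,fpy,hko,opv,osy,ovy] rk=12  ker:fsy,psy
∂1c = 0
c vs im∂2: residual ≠ 0 ⇒ not boundary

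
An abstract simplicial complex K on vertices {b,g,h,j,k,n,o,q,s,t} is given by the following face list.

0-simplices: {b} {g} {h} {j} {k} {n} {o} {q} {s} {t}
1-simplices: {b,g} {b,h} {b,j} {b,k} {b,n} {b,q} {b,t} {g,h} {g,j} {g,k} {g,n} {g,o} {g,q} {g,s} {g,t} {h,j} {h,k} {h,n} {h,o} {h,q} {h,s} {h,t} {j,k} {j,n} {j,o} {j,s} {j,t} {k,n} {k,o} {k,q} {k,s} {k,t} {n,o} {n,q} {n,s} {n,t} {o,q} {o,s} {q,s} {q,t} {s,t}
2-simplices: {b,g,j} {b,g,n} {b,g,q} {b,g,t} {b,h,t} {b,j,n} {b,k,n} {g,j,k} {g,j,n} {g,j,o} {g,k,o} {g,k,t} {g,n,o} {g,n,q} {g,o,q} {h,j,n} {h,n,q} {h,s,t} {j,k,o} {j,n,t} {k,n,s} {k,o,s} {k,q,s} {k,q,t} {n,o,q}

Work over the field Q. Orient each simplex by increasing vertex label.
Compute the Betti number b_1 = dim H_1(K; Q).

b_1=10

n_0=10 n_1=41 n_2=25  [Q]
∂1: piv[bg,bh,bj,bk,bn,bq,bt,go,gs] rk=9  ker:gh,gj,gk,gn,gq,gt,hj,hk,hn,ho,hq,hs,ht,jk,jn,jo,js,jt,kn,ko,kq,ks,kt,no,nq,ns,nt,oq,os,qs,qt,st
∂2: piv[bgj,bgn,bgq,bgt,bht,bjn,bkn,gjk,gjo,gko,gkt,gno,gnq,goq,hjn,hnq,hst,jnt,kns,kos,kqs,kqt] rk=22  ker:gjn,jko,noq
b_1=(41−9)−22=10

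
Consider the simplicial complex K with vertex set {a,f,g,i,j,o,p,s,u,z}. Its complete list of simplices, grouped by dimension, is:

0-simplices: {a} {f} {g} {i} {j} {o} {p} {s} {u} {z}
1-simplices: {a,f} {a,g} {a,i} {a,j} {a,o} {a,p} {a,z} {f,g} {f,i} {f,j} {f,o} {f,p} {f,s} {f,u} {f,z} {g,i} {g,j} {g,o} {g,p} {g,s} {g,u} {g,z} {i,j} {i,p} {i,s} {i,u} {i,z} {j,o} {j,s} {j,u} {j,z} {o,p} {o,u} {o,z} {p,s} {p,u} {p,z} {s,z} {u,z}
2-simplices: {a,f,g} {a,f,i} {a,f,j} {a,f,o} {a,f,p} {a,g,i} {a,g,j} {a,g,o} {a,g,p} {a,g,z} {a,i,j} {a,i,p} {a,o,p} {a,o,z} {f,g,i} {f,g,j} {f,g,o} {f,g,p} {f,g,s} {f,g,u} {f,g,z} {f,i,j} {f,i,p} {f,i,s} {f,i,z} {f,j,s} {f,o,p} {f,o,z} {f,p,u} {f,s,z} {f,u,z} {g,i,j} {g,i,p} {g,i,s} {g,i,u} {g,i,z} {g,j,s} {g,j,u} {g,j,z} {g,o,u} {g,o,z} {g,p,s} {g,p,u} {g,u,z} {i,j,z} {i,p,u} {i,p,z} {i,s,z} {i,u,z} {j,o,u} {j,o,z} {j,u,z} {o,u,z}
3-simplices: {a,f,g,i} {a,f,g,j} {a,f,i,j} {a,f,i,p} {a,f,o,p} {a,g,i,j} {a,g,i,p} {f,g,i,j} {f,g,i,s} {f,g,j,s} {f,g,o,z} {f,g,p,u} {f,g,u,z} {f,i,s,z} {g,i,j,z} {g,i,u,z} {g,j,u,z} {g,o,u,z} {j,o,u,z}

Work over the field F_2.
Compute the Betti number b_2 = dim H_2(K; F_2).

b_2=5

n_0=10 n_1=39 n_2=53 n_3=19  [Z2]
∂1: piv[af,ag,ai,aj,ao,ap,az,fs,fu] rk=9  ker:fg,fi,fj,fo,fp,fz,gi,gj,go,gp,gs,gu,gz,ij,ip,is,iu,iz,jo,js,ju,jz,op,ou,oz,ps,pu,pz,sz,uz
∂2: piv[afg,afi,afj,afo,afp,agi,agj,ago,agp,agz,aij,aip,aop,aoz,fgs,fgu,fgz,fis,fiz,fjs,fpu,fsz,fuz,giu,gju,gjz,gou,gps,ipz,jou] rk=30  ker:fgi,fgj,fgo,fgp,fij,fip,fop,foz,gij,gip,gis,giz,gjs,goz,gpu,guz,ijz,ipu,isz,iuz,joz,juz,ouz
∂3: piv[afgi,afgj,afij,afip,afop,agij,agip,fgis,fgjs,fgoz,fgpu,fguz,fisz,gijz,giuz,gjuz,gouz,jouz] rk=18  ker:fgij
b_2=(53−30)−18=5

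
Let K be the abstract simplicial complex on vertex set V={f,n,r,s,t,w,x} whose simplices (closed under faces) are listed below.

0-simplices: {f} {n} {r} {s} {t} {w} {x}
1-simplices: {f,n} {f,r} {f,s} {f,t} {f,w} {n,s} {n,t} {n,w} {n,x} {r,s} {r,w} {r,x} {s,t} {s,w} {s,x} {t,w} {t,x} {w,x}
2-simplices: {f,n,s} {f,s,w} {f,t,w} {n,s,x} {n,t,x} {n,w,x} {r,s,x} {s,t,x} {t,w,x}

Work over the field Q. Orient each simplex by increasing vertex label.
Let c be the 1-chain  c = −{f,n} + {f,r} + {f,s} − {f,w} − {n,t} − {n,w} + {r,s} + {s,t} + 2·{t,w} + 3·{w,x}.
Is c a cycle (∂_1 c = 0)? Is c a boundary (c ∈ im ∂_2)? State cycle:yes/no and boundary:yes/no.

n_0=7 n_1=18 n_2=9  [Q]
∂1: piv[fn,fr,fs,ft,fw,nx] rk=6  ker:ns,nt,nw,rs,rw,rx,st,sw,sx,tw,tx,wx
∂2: piv[fns,fsw,ftw,nsx,ntx,nwx,rsx,stx,twx] rk=9
∂1c = {n} + {s} − 2·{t} − 3·{w} + 3·{x}

cycle:no boundary:no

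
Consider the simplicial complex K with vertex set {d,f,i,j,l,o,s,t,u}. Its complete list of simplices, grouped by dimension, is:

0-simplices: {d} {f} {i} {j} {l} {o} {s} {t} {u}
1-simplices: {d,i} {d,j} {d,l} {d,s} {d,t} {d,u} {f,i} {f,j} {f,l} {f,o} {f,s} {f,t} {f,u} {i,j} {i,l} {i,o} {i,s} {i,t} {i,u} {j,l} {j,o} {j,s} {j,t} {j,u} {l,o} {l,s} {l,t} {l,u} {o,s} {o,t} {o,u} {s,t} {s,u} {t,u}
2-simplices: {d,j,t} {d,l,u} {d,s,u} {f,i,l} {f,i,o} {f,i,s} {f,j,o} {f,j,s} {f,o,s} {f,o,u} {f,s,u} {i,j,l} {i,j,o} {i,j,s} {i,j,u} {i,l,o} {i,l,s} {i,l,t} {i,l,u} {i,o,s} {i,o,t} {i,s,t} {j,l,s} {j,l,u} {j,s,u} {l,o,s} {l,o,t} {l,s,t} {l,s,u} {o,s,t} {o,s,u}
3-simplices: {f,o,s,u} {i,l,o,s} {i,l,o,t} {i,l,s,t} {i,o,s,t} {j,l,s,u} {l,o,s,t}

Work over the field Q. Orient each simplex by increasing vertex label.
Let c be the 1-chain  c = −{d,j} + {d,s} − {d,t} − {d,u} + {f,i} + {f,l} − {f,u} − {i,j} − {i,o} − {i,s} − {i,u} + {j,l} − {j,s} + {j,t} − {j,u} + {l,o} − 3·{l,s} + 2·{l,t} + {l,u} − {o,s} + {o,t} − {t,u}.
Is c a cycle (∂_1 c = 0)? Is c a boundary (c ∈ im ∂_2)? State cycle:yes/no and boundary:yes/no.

cycle:no boundary:no

n_0=9 n_1=34 n_2=31 n_3=7  [Q]
∂1: piv[di,dj,dl,ds,dt,du,fi,fo] rk=8  ker:fj,fl,fs,ft,fu,ij,il,io,is,it,iu,jl,jo,js,jt,ju,lo,ls,lt,lu,os,ot,ou,st,su,tu
∂2: piv[djt,dlu,dsu,fil,fio,fis,fjo,fjs,fos,fou,fsu,ijl,ijo,iju,ilo,ils,ilt,ilu,iot,ist,jsu] rk=21  ker:ijs,ios,jls,jlu,los,lot,lst,lsu,ost,osu
∂3: piv[fosu,ilos,ilot,ilst,iost,jlsu] rk=6  ker:lost
∂1c = 2·{d} − {f} + 5·{i} − 2·{j} + {l} − 5·{s} + 4·{t} − 4·{u}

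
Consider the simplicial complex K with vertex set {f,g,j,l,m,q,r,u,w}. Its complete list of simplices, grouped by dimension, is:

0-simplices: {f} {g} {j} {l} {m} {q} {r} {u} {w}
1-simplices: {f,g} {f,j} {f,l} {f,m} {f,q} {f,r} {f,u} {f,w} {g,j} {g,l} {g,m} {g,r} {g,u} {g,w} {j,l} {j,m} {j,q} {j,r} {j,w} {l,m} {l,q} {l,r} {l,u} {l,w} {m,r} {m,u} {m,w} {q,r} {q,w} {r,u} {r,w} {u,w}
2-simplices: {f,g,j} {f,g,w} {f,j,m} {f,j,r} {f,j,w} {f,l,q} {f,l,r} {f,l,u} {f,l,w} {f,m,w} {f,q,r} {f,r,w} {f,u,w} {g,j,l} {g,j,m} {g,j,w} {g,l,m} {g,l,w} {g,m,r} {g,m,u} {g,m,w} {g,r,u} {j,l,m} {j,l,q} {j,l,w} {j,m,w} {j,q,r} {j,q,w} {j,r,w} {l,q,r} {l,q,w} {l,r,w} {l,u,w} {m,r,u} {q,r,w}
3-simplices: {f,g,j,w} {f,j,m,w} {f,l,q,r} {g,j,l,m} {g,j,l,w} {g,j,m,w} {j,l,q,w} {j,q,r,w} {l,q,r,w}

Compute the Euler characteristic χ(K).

χ(K)=3

n_0=9 n_1=32 n_2=35 n_3=9
χ=+9−32+35−9=3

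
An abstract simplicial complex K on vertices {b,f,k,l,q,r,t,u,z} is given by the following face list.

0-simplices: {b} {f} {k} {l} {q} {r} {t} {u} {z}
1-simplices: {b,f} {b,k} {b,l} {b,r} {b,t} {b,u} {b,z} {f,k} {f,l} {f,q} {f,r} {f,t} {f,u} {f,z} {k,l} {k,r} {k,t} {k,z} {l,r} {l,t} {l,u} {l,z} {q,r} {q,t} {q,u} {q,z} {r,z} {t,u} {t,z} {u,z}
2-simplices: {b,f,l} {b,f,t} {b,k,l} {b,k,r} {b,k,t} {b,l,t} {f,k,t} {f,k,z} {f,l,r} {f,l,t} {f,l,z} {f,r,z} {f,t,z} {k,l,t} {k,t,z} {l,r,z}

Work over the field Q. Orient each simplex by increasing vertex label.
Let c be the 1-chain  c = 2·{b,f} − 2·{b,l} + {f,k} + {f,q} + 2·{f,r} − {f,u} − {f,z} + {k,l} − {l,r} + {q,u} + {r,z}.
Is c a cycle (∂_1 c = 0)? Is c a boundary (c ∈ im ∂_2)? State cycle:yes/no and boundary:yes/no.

n_0=9 n_1=30 n_2=16  [Q]
∂1: piv[bf,bk,bl,br,bt,bu,bz,fq] rk=8  ker:fk,fl,fr,ft,fu,fz,kl,kr,kt,kz,lr,lt,lu,lz,qr,qt,qu,qz,rz,tu,tz,uz
∂2: piv[bfl,bft,bkl,bkr,bkt,blt,fkt,fkz,flr,flz,frz,ftz] rk=12  ker:flt,klt,ktz,lrz
∂1c = 0
c vs im∂2: residual ≠ 0 ⇒ not boundary

cycle:yes boundary:no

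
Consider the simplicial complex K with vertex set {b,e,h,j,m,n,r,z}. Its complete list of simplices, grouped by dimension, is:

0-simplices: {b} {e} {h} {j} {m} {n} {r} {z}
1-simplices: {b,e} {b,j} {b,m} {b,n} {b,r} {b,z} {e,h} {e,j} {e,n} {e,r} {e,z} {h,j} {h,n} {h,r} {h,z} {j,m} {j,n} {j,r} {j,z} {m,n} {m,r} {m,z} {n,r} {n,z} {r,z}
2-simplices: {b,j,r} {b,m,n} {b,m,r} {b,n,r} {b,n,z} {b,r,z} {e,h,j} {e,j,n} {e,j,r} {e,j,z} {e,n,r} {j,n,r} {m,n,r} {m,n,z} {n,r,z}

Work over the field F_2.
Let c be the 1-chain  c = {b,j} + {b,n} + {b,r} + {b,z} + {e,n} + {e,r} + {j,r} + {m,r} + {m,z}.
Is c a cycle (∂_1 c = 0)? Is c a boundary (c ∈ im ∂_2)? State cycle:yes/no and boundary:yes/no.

n_0=8 n_1=25 n_2=15  [Z2]
∂1: piv[be,bj,bm,bn,br,bz,eh] rk=7  ker:ej,en,er,ez,hj,hn,hr,hz,jm,jn,jr,jz,mn,mr,mz,nr,nz,rz
∂2: piv[bjr,bmn,bmr,bnr,bnz,brz,ehj,ejn,ejr,ejz,enr,mnz] rk=12  ker:jnr,mnr,nrz
∂1c = 0
c vs im∂2: reduces to 0 ⇒ boundary

cycle:yes boundary:yes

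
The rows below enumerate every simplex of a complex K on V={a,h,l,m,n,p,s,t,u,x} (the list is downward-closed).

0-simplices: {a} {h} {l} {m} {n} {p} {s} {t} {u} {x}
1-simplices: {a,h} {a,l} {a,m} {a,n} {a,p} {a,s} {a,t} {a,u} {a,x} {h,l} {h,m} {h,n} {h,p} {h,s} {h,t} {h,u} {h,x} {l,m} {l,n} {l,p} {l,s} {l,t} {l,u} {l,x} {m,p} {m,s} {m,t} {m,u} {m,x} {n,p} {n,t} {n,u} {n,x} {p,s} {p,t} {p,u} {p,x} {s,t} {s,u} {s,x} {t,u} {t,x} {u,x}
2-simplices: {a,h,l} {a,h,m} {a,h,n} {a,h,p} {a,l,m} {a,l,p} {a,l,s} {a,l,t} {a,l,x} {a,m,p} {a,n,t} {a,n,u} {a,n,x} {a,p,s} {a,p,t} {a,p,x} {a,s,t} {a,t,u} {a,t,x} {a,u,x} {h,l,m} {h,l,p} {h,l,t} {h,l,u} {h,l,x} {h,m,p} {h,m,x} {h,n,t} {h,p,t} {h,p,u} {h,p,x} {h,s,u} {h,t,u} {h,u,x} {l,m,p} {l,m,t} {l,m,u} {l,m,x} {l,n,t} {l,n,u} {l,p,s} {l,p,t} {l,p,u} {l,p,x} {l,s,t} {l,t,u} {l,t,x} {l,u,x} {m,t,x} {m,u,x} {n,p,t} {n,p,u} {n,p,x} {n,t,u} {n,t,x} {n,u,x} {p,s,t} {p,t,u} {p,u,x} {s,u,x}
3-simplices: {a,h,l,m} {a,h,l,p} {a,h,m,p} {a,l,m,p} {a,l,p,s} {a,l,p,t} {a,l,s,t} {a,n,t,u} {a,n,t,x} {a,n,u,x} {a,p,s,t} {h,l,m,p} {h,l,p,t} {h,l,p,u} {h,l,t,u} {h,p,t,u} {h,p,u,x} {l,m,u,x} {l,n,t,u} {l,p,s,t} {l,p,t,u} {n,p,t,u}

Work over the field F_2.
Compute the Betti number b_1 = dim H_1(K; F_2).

n_0=10 n_1=43 n_2=60 n_3=22  [Z2]
∂1: piv[ah,al,am,an,ap,as,at,au,ax] rk=9  ker:hl,hm,hn,hp,hs,ht,hu,hx,lm,ln,lp,ls,lt,lu,lx,mp,ms,mt,mu,mx,np,nt,nu,nx,ps,pt,pu,px,st,su,sx,tu,tx,ux
∂2: piv[ahl,ahm,ahn,ahp,alm,alp,als,alt,alx,amp,ant,anu,anx,aps,apt,apx,ast,atu,atx,aux,hlt,hlu,hlx,hmx,hpu,hsu,htu,lmt,lmu,lnt,npt,sux] rk=32  ker:hlm,hlp,hmp,hnt,hpt,hpx,hux,lmp,lmx,lnu,lps,lpt,lpu,lpx,lst,ltu,ltx,lux,mtx,mux,npu,npx,ntu,ntx,nux,pst,ptu,pux
∂3: piv[ahlm,ahlp,ahmp,almp,alps,alpt,alst,antu,antx,anux,apst,hlpt,hlpu,hltu,hptu,hpux,lmux,lntu,nptu] rk=19  ker:hlmp,lpst,lptu
b_1=(43−9)−32=2

b_1=2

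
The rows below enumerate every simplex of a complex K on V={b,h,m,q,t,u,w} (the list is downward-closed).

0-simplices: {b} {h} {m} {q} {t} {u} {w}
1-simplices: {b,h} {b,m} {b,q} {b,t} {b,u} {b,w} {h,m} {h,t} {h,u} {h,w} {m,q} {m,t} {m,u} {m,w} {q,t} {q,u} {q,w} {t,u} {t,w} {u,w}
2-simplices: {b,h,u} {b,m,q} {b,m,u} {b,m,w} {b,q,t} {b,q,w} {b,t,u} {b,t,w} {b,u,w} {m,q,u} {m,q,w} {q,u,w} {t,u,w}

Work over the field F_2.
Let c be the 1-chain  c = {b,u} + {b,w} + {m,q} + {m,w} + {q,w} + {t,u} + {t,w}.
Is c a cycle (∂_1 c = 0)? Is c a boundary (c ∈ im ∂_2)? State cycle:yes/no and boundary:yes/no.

n_0=7 n_1=20 n_2=13  [Z2]
∂1: piv[bh,bm,bq,bt,bu,bw] rk=6  ker:hm,ht,hu,hw,mq,mt,mu,mw,qt,qu,qw,tu,tw,uw
∂2: piv[bhu,bmq,bmu,bmw,bqt,bqw,btu,btw,buw,mqu] rk=10  ker:mqw,quw,tuw
∂1c = 0
c vs im∂2: reduces to 0 ⇒ boundary

cycle:yes boundary:yes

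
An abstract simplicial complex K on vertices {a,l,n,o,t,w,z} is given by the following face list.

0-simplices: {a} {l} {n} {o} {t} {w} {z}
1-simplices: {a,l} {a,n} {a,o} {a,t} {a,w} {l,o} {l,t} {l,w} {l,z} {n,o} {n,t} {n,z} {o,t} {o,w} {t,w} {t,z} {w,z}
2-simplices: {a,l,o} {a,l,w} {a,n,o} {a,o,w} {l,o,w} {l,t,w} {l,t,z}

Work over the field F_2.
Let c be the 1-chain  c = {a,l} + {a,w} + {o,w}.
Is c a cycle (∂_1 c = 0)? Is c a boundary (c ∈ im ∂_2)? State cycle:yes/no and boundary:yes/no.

cycle:no boundary:no

n_0=7 n_1=17 n_2=7  [Z2]
∂1: piv[al,an,ao,at,aw,lz] rk=6  ker:lo,lt,lw,no,nt,nz,ot,ow,tw,tz,wz
∂2: piv[alo,alw,ano,aow,ltw,ltz] rk=6  ker:low
∂1c = {l} + {o}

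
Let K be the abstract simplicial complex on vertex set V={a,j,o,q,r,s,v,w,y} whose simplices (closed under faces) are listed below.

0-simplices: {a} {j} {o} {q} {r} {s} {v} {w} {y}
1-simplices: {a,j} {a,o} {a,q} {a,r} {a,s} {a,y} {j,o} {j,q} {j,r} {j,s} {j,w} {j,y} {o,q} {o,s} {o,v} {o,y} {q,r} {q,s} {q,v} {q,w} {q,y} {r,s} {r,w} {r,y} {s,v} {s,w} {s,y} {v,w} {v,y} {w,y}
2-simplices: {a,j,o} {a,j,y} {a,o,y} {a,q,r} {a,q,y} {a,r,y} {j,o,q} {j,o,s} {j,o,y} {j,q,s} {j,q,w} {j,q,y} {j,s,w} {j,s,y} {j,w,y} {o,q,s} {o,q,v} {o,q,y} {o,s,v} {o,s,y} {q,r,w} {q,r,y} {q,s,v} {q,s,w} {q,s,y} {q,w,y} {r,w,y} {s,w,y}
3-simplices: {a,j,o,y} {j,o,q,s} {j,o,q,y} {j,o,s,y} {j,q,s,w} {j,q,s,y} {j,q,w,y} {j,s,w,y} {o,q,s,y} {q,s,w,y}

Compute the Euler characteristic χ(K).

n_0=9 n_1=30 n_2=28 n_3=10
χ=+9−30+28−10=-3

χ(K)=-3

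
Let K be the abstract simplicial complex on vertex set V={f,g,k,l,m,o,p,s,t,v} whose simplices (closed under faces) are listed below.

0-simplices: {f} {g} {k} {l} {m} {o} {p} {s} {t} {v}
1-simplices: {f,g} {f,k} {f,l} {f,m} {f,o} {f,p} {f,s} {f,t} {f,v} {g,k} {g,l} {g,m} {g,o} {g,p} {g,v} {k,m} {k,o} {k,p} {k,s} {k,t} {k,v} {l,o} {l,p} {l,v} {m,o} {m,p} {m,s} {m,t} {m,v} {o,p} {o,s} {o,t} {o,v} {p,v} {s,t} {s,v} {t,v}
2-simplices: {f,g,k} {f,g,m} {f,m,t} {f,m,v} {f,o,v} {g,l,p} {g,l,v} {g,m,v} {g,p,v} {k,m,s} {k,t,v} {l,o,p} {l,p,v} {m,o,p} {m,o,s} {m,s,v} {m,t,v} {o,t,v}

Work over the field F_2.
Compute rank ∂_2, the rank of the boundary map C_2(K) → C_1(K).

n_0=10 n_1=37 n_2=18  [Z2]
∂1: piv[fg,fk,fl,fm,fo,fp,fs,ft,fv] rk=9  ker:gk,gl,gm,go,gp,gv,km,ko,kp,ks,kt,kv,lo,lp,lv,mo,mp,ms,mt,mv,op,os,ot,ov,pv,st,sv,tv
∂2: piv[fgk,fgm,fmt,fmv,fov,glp,glv,gmv,gpv,kms,ktv,lop,mop,mos,msv,mtv,otv] rk=17  ker:lpv
rk∂_2=17

rank∂_2=17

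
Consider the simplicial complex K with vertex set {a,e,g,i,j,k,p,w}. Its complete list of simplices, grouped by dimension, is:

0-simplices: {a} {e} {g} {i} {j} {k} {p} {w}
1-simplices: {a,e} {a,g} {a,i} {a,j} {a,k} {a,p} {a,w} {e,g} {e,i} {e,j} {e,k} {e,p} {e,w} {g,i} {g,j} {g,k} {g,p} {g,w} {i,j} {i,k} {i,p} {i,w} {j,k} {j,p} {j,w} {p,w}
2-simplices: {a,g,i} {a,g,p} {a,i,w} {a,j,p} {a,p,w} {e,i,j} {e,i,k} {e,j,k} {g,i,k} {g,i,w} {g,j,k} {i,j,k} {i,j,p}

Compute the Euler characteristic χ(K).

χ(K)=-5

n_0=8 n_1=26 n_2=13
χ=+8−26+13=-5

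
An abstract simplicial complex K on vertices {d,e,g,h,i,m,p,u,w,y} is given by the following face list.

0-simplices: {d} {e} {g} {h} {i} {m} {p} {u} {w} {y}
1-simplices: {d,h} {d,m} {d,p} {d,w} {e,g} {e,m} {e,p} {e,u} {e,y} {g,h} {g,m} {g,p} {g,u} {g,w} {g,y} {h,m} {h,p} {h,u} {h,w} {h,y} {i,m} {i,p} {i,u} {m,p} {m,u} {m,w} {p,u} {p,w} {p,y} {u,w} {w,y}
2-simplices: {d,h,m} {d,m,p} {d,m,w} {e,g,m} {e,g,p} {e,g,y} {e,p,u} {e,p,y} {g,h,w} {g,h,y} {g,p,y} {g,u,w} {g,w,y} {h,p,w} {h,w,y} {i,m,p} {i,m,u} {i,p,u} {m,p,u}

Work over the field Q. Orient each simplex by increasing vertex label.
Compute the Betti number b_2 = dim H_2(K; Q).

b_2=3

n_0=10 n_1=31 n_2=19  [Q]
∂1: piv[dh,dm,dp,dw,eg,em,eu,ey,im] rk=9  ker:ep,gh,gm,gp,gu,gw,gy,hm,hp,hu,hw,hy,ip,iu,mp,mu,mw,pu,pw,py,uw,wy
∂2: piv[dhm,dmp,dmw,egm,egp,egy,epu,epy,ghw,ghy,guw,gwy,hpw,imp,imu,ipu] rk=16  ker:gpy,hwy,mpu
b_2=(19−16)−0=3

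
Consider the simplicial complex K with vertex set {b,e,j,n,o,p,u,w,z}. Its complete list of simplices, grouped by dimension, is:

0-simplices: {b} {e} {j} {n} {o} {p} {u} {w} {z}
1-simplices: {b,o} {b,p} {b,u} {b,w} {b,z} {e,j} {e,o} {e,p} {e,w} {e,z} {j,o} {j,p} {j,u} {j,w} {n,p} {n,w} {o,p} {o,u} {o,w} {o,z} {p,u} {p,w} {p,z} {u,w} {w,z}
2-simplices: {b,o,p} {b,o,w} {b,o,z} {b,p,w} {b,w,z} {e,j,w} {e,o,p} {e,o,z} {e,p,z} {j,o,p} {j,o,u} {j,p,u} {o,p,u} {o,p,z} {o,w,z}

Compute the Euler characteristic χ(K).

χ(K)=-1

n_0=9 n_1=25 n_2=15
χ=+9−25+15=-1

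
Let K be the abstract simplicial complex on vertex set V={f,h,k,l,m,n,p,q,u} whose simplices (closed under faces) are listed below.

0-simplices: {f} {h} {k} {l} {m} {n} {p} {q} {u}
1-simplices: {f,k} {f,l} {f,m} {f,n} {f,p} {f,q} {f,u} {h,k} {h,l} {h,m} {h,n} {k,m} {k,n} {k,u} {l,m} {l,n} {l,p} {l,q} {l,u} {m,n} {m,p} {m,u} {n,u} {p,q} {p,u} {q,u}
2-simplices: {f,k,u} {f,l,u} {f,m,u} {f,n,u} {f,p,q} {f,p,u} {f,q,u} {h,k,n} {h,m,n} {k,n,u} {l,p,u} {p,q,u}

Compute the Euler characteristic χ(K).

n_0=9 n_1=26 n_2=12
χ=+9−26+12=-5

χ(K)=-5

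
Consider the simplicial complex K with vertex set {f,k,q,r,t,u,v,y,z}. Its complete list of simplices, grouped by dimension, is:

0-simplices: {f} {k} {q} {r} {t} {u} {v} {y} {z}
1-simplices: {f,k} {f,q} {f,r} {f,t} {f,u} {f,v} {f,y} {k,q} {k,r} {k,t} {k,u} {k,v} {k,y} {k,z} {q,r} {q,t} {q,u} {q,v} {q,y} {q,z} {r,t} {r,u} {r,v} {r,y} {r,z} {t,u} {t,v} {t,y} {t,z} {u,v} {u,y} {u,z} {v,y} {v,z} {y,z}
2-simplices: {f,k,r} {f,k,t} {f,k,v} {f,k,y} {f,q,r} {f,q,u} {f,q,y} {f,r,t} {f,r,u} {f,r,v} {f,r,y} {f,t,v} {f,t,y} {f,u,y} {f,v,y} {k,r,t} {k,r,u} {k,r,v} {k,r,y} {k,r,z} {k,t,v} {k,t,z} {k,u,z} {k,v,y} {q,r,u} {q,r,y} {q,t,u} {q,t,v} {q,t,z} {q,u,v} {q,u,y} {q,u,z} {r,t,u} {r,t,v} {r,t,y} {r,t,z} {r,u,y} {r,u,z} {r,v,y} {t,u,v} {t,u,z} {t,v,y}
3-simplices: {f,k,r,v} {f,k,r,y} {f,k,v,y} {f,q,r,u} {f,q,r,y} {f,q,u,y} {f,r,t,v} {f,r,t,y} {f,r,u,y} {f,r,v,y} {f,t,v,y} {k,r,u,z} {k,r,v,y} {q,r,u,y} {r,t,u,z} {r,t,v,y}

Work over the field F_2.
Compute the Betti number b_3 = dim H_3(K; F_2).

b_3=3

n_0=9 n_1=35 n_2=42 n_3=16  [Z2]
∂1: piv[fk,fq,fr,ft,fu,fv,fy,kz] rk=8  ker:kq,kr,kt,ku,kv,ky,qr,qt,qu,qv,qy,qz,rt,ru,rv,ry,rz,tu,tv,ty,tz,uv,uy,uz,vy,vz,yz
∂2: piv[fkr,fkt,fkv,fky,fqr,fqu,fqy,frt,fru,frv,fry,ftv,fty,fuy,fvy,kru,krz,ktz,kuz,qtu,qtv,qtz,quv,quz] rk=24  ker:krt,krv,kry,ktv,kvy,qru,qry,quy,rtu,rtv,rty,rtz,ruy,ruz,rvy,tuv,tuz,tvy
∂3: piv[fkrv,fkry,fkvy,fqru,fqry,fquy,frtv,frty,fruy,frvy,ftvy,kruz,rtuz] rk=13  ker:krvy,qruy,rtvy
b_3=(16−13)−0=3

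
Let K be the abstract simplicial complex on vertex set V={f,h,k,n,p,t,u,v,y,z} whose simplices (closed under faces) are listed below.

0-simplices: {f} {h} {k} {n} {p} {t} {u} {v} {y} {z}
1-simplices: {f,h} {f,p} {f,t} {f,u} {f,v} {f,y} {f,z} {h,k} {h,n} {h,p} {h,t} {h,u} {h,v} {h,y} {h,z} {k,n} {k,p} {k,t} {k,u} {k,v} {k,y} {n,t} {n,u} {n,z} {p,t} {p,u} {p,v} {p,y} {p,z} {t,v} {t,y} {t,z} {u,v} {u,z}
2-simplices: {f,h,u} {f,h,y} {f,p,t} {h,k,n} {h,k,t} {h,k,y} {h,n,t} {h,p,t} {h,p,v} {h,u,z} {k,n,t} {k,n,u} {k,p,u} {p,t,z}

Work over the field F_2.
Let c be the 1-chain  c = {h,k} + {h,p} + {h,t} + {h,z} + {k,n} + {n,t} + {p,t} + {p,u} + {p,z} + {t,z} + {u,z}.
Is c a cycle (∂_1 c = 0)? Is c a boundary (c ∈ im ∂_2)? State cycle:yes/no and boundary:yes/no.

cycle:yes boundary:no

n_0=10 n_1=34 n_2=14  [Z2]
∂1: piv[fh,fp,ft,fu,fv,fy,fz,hk,hn] rk=9  ker:hp,ht,hu,hv,hy,hz,kn,kp,kt,ku,kv,ky,nt,nu,nz,pt,pu,pv,py,pz,tv,ty,tz,uv,uz
∂2: piv[fhu,fhy,fpt,hkn,hkt,hky,hnt,hpt,hpv,huz,knu,kpu,ptz] rk=13  ker:knt
∂1c = 0
c vs im∂2: residual ≠ 0 ⇒ not boundary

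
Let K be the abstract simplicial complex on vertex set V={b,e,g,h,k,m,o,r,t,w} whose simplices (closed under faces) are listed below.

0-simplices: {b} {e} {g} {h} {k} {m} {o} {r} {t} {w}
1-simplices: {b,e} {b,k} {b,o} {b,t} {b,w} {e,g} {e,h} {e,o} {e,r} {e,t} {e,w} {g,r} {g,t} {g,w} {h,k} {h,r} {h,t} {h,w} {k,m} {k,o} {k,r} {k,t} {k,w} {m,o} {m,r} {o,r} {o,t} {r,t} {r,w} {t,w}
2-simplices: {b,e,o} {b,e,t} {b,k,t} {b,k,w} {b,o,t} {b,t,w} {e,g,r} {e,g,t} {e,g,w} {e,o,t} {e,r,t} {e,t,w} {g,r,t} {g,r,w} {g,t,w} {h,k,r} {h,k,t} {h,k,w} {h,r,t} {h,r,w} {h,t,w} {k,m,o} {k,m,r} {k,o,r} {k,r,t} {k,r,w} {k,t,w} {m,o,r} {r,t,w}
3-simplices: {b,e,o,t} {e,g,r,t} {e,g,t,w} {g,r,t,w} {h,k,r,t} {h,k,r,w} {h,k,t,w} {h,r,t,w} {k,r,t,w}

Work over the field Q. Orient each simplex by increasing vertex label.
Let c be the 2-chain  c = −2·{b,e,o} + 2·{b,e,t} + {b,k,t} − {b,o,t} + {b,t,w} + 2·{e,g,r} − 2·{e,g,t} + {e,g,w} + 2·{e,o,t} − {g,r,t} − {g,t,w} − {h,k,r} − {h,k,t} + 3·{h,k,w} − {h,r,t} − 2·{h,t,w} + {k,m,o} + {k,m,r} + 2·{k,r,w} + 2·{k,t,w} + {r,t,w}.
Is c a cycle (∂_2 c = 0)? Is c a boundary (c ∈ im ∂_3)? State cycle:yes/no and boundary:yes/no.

n_0=10 n_1=30 n_2=29 n_3=9  [Q]
∂1: piv[be,bk,bo,bt,bw,eg,eh,er,km] rk=9  ker:eo,et,ew,gr,gt,gw,hk,hr,ht,hw,ko,kr,kt,kw,mo,mr,or,ot,rt,rw,tw
∂2: piv[beo,bet,bkt,bkw,bot,btw,egr,egt,egw,ert,etw,grw,hkr,hkt,hkw,hrt,kmo,kmr,kor] rk=19  ker:eot,grt,gtw,hrw,htw,krt,krw,ktw,mor,rtw
∂3: piv[beot,egrt,egtw,grtw,hkrt,hkrw,hktw,hrtw] rk=8  ker:krtw
∂2c = {b,k} + {b,o} − {b,t} − {b,w} + {e,g} − 2·{e,r} + 2·{e,t} − {e,w} + {g,r} − 2·{g,t} + 2·{g,w} + {h,k} − {h,w} + 2·{k,m} − {k,o} + 2·{k,t} − {k,w} + {m,o} + {m,r} + {o,t} − {r,t} + {r,w} + {t,w}

cycle:no boundary:no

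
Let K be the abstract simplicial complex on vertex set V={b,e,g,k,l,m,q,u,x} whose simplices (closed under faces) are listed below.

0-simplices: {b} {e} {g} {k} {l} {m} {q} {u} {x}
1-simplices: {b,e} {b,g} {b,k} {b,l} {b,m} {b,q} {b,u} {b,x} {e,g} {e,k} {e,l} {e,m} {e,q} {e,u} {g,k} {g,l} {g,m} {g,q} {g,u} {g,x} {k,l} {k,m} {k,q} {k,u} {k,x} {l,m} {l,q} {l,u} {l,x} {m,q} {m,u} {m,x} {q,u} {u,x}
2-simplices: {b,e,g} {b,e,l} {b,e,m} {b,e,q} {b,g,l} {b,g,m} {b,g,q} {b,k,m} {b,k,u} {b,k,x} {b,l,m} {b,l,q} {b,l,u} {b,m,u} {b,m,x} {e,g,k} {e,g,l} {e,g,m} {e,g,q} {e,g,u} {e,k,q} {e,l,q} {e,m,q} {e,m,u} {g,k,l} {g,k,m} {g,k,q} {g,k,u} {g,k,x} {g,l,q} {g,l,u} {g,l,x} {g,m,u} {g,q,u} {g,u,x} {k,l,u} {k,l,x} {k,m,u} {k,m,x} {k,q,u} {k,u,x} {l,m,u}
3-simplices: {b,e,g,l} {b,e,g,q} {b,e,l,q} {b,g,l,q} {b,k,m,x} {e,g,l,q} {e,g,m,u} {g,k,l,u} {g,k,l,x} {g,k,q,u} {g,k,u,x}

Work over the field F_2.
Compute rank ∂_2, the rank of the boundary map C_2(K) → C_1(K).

n_0=9 n_1=34 n_2=42 n_3=11  [Z2]
∂1: piv[be,bg,bk,bl,bm,bq,bu,bx] rk=8  ker:eg,ek,el,em,eq,eu,gk,gl,gm,gq,gu,gx,kl,km,kq,ku,kx,lm,lq,lu,lx,mq,mu,mx,qu,ux
∂2: piv[beg,bel,bem,beq,bgl,bgm,bgq,bkm,bku,bkx,blm,blq,blu,bmu,bmx,egk,egu,ekq,emq,emu,gkl,gkm,gkx,glx,gqu,gux] rk=26  ker:egl,egm,egq,elq,gkq,gku,glq,glu,gmu,klu,klx,kmu,kmx,kqu,kux,lmu
∂3: piv[begl,begq,belq,bglq,bkmx,egmu,gklu,gklx,gkqu,gkux] rk=10  ker:eglq
rk∂_2=26

rank∂_2=26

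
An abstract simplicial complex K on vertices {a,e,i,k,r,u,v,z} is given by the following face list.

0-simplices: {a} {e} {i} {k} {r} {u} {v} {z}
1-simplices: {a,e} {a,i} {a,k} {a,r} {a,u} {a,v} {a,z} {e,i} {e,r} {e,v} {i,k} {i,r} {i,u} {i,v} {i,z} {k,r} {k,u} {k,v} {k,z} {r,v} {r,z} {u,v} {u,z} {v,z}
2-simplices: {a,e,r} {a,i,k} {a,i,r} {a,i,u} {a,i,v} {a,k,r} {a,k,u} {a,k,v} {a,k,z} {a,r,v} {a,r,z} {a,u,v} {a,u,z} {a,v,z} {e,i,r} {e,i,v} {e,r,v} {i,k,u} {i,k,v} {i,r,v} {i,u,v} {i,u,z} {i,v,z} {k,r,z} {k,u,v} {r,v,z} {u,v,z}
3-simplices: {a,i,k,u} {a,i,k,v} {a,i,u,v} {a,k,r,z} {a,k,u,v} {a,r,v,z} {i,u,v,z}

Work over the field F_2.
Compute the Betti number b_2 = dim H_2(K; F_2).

b_2=3

n_0=8 n_1=24 n_2=27 n_3=7  [Z2]
∂1: piv[ae,ai,ak,ar,au,av,az] rk=7  ker:ei,er,ev,ik,ir,iu,iv,iz,kr,ku,kv,kz,rv,rz,uv,uz,vz
∂2: piv[aer,aik,air,aiu,aiv,akr,aku,akv,akz,arv,arz,auv,auz,avz,eir,eiv,iuz] rk=17  ker:erv,iku,ikv,irv,iuv,ivz,krz,kuv,rvz,uvz
∂3: piv[aiku,aikv,aiuv,akrz,akuv,arvz,iuvz] rk=7
b_2=(27−17)−7=3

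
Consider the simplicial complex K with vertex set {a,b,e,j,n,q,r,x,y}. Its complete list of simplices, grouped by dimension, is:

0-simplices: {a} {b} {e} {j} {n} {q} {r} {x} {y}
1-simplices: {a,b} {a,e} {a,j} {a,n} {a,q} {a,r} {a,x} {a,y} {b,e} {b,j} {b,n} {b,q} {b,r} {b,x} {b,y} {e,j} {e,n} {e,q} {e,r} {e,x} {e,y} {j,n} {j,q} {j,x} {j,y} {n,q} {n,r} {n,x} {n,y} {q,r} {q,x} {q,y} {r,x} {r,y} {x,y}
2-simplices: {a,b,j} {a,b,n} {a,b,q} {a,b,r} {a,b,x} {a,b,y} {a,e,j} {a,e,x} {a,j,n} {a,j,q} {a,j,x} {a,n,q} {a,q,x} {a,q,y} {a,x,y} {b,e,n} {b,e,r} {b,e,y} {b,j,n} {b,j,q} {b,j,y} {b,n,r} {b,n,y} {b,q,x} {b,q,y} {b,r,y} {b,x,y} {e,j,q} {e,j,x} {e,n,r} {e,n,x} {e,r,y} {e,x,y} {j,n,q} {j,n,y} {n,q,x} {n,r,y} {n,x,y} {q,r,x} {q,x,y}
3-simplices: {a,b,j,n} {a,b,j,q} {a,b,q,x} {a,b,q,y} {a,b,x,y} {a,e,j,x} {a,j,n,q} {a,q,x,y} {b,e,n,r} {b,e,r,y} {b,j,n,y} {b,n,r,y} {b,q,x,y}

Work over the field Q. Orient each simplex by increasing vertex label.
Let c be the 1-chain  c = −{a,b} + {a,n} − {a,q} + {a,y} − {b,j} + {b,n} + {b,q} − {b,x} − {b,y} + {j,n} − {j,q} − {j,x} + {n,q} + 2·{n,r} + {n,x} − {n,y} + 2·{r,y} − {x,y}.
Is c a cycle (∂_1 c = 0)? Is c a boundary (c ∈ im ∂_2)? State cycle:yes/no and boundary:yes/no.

n_0=9 n_1=35 n_2=40 n_3=13  [Q]
∂1: piv[ab,ae,aj,an,aq,ar,ax,ay] rk=8  ker:be,bj,bn,bq,br,bx,by,ej,en,eq,er,ex,ey,jn,jq,jx,jy,nq,nr,nx,ny,qr,qx,qy,rx,ry,xy
∂2: piv[abj,abn,abq,abr,abx,aby,aej,aex,ajn,ajq,ajx,anq,aqx,aqy,axy,ben,ber,bey,bjy,bnr,bny,bry,ejq,enx,exy,qrx] rk=26  ker:bjn,bjq,bqx,bqy,bxy,ejx,enr,ery,jnq,jny,nqx,nry,nxy,qxy
∂3: piv[abjn,abjq,abqx,abqy,abxy,aejx,ajnq,aqxy,benr,bery,bjny,bnry] rk=12  ker:bqxy
∂1c = 0
c vs im∂2: reduces to 0 ⇒ boundary

cycle:yes boundary:yes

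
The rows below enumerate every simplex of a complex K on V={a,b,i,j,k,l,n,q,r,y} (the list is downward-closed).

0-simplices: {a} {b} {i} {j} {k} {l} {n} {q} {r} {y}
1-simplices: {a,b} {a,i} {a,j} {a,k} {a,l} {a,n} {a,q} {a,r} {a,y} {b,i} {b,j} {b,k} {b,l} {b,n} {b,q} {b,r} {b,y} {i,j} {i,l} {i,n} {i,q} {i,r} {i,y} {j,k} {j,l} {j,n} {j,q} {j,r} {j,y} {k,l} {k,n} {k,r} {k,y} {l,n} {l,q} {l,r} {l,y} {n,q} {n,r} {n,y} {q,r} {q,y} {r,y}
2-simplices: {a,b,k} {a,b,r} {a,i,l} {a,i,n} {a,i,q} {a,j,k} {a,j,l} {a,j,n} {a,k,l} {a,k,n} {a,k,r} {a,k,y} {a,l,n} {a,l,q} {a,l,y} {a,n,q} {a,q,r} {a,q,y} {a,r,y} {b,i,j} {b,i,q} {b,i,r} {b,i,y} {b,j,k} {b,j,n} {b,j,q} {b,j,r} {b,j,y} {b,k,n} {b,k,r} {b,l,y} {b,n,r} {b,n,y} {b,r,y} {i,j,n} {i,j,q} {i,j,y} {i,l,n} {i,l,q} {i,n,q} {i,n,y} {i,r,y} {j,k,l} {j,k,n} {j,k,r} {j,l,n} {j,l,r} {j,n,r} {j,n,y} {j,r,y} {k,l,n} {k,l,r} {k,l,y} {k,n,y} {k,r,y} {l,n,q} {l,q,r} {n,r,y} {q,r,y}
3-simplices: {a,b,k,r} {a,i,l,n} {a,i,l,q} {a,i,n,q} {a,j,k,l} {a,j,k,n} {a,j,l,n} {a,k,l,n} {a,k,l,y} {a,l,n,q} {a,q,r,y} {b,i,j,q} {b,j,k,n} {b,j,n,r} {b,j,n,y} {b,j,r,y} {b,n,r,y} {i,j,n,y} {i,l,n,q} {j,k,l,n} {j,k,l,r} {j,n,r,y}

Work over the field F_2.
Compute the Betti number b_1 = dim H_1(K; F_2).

b_1=0

n_0=10 n_1=43 n_2=59 n_3=22  [Z2]
∂1: piv[ab,ai,aj,ak,al,an,aq,ar,ay] rk=9  ker:bi,bj,bk,bl,bn,bq,br,by,ij,il,in,iq,ir,iy,jk,jl,jn,jq,jr,jy,kl,kn,kr,ky,ln,lq,lr,ly,nq,nr,ny,qr,qy,ry
∂2: piv[abk,abr,ail,ain,aiq,ajk,ajl,ajn,akl,akn,akr,aky,aln,alq,aly,anq,aqr,aqy,ary,bij,biq,bir,biy,bjk,bjn,bjq,bjr,bjy,bly,bnr,bny,bry,ijn,jlr] rk=34  ker:bkn,bkr,ijq,ijy,iln,ilq,inq,iny,iry,jkl,jkn,jkr,jln,jnr,jny,jry,kln,klr,kly,kny,kry,lnq,lqr,nry,qry
∂3: piv[abkr,ailn,ailq,ainq,ajkl,ajkn,ajln,akln,akly,alnq,aqry,bijq,bjkn,bjnr,bjny,bjry,bnry,ijny,jklr] rk=19  ker:ilnq,jkln,jnry
b_1=(43−9)−34=0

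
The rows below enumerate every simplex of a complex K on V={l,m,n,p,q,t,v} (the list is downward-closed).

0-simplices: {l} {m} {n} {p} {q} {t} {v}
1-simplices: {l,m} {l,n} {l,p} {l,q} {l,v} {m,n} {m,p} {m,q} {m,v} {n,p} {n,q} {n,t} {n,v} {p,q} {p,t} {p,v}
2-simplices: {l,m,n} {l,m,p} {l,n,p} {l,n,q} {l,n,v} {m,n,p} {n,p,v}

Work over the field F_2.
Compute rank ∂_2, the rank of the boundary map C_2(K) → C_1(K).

rank∂_2=6

n_0=7 n_1=16 n_2=7  [Z2]
∂1: piv[lm,ln,lp,lq,lv,nt] rk=6  ker:mn,mp,mq,mv,np,nq,nv,pq,pt,pv
∂2: piv[lmn,lmp,lnp,lnq,lnv,npv] rk=6  ker:mnp
rk∂_2=6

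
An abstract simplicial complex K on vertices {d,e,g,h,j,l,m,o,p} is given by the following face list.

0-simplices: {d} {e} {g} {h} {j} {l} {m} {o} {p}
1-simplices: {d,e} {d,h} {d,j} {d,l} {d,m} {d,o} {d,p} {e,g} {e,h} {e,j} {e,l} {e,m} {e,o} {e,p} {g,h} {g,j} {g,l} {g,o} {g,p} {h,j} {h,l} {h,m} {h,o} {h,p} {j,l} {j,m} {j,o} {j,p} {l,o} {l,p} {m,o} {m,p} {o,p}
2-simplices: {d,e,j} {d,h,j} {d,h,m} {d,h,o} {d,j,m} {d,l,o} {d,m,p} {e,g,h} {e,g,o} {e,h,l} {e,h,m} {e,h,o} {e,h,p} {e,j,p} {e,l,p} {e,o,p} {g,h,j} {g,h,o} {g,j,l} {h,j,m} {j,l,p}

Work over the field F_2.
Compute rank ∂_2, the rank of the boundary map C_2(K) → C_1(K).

n_0=9 n_1=33 n_2=21  [Z2]
∂1: piv[de,dh,dj,dl,dm,do,dp,eg] rk=8  ker:eh,ej,el,em,eo,ep,gh,gj,gl,go,gp,hj,hl,hm,ho,hp,jl,jm,jo,jp,lo,lp,mo,mp,op
∂2: piv[dej,dhj,dhm,dho,djm,dlo,dmp,egh,ego,ehl,ehm,eho,ehp,ejp,elp,eop,ghj,gjl,jlp] rk=19  ker:gho,hjm
rk∂_2=19

rank∂_2=19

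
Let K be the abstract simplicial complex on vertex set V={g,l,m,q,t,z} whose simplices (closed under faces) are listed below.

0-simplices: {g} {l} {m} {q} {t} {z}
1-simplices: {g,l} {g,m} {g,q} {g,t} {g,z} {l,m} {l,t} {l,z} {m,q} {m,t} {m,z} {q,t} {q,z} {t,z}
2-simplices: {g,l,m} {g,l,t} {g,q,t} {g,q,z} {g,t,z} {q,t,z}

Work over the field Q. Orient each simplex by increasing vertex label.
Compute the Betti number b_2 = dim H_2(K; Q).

b_2=1

n_0=6 n_1=14 n_2=6  [Q]
∂1: piv[gl,gm,gq,gt,gz] rk=5  ker:lm,lt,lz,mq,mt,mz,qt,qz,tz
∂2: piv[glm,glt,gqt,gqz,gtz] rk=5  ker:qtz
b_2=(6−5)−0=1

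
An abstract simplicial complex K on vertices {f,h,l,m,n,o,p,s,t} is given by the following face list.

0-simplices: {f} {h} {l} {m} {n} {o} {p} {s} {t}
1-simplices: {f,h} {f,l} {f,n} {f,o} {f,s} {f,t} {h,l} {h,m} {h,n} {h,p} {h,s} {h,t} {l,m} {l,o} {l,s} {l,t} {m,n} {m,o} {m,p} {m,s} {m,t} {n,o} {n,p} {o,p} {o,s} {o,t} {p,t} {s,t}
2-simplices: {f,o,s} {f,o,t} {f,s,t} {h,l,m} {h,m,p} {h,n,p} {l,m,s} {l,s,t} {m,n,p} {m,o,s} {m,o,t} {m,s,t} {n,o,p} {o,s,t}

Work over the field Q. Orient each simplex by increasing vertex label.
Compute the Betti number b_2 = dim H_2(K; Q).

n_0=9 n_1=28 n_2=14  [Q]
∂1: piv[fh,fl,fn,fo,fs,ft,hm,hp] rk=8  ker:hl,hn,hs,ht,lm,lo,ls,lt,mn,mo,mp,ms,mt,no,np,op,os,ot,pt,st
∂2: piv[fos,fot,fst,hlm,hmp,hnp,lms,lst,mnp,mos,mot,nop] rk=12  ker:mst,ost
b_2=(14−12)−0=2

b_2=2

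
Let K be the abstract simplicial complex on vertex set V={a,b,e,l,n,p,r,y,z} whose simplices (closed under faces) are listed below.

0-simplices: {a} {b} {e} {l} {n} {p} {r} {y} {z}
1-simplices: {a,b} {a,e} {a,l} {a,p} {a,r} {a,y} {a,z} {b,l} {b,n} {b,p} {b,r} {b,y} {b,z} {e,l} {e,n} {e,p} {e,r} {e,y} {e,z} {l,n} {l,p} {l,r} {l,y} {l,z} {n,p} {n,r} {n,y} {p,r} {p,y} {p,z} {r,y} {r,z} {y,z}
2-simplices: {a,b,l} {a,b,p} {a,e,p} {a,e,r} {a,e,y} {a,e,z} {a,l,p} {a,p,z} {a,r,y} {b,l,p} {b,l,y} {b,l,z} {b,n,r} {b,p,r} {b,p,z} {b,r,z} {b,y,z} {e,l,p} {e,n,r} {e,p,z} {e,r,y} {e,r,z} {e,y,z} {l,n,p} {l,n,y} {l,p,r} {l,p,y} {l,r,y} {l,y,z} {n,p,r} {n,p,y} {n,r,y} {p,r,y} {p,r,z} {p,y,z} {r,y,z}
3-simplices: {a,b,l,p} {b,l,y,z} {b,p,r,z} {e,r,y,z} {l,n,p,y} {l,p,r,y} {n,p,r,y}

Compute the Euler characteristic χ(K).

n_0=9 n_1=33 n_2=36 n_3=7
χ=+9−33+36−7=5

χ(K)=5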